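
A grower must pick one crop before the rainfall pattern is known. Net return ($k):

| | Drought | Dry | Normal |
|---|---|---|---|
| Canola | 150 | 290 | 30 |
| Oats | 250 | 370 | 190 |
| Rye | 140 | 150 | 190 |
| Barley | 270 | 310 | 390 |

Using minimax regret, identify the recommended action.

Column bests: Drought=270, Dry=370, Normal=390.
Canola regrets: 120, 80, 360 → max 360
Oats regrets: 20, 0, 200 → max 200
Rye regrets: 130, 220, 200 → max 220
Barley regrets: 0, 60, 0 → max 60
Smallest max regret = 60 → Barley.

Barley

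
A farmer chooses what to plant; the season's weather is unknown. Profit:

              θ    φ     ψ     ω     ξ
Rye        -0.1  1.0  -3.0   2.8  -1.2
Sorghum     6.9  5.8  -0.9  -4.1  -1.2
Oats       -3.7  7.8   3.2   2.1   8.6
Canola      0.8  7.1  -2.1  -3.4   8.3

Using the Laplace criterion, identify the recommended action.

Oats

Row averages: Rye=-0.1, Sorghum=1.3, Oats=3.6, Canola=2.14
Highest average = 3.6 → Oats.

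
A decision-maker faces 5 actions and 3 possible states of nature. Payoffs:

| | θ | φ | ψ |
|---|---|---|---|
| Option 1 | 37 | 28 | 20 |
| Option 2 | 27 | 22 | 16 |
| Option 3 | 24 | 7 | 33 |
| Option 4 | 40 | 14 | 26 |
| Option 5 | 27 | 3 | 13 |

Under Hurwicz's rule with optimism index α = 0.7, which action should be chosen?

Option 1: 0.7·37 + 0.3·20 = 31.9
Option 2: 0.7·27 + 0.3·16 = 23.7
Option 3: 0.7·33 + 0.3·7 = 25.2
Option 4: 0.7·40 + 0.3·14 = 32.2
Option 5: 0.7·27 + 0.3·3 = 19.8
Highest Hurwicz score = 32.2 → Option 4.

Option 4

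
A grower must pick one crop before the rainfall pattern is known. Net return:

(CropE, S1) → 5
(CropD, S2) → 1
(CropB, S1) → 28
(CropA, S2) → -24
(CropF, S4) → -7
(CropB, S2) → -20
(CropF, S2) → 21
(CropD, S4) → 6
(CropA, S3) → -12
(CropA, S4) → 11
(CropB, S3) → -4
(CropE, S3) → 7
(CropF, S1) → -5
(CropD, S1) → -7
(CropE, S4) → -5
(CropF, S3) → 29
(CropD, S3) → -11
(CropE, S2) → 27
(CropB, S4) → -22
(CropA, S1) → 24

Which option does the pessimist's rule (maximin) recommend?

Row minima: CropE=-5, CropF=-7, CropD=-11, CropA=-24, CropB=-22
Best worst-case = -5 → CropE.

CropE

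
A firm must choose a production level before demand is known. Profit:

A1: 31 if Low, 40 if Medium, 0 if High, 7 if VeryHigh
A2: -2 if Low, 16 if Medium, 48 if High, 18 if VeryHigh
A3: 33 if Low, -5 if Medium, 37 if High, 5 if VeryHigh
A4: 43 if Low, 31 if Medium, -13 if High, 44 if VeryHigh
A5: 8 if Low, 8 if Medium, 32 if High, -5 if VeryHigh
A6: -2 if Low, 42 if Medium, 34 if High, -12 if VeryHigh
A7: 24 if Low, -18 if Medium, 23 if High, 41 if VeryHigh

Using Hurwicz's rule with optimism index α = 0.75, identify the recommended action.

A2

A1: 0.75·40 + 0.25·0 = 30
A2: 0.75·48 + 0.25·(-2) = 35.5
A3: 0.75·37 + 0.25·(-5) = 26.5
A4: 0.75·44 + 0.25·(-13) = 29.75
A5: 0.75·32 + 0.25·(-5) = 22.75
A6: 0.75·42 + 0.25·(-12) = 28.5
A7: 0.75·41 + 0.25·(-18) = 26.25
Highest Hurwicz score = 35.5 → A2.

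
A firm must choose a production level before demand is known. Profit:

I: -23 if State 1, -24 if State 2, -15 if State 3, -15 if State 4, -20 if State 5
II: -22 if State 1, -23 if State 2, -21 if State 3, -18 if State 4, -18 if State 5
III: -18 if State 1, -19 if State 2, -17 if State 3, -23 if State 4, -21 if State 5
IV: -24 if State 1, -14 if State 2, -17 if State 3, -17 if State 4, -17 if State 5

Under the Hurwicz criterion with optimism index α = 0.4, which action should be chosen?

I: 0.4·(-15) + 0.6·(-24) = -20.4
II: 0.4·(-18) + 0.6·(-23) = -21
III: 0.4·(-17) + 0.6·(-23) = -20.6
IV: 0.4·(-14) + 0.6·(-24) = -20
Highest Hurwicz score = -20 → IV.

IV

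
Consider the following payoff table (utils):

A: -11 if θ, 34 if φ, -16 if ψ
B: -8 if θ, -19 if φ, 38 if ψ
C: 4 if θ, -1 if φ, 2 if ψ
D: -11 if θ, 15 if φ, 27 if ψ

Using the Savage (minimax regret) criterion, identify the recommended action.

D

Column bests: θ=4, φ=34, ψ=38.
A regrets: 15, 0, 54 → max 54
B regrets: 12, 53, 0 → max 53
C regrets: 0, 35, 36 → max 36
D regrets: 15, 19, 11 → max 19
Smallest max regret = 19 → D.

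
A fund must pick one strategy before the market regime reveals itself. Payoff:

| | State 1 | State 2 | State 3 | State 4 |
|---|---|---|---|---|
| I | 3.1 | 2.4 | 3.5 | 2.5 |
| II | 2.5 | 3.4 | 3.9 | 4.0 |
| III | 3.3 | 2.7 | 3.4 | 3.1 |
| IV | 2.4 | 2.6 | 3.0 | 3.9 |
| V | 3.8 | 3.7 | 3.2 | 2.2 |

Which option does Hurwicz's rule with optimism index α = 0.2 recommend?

III

I: 0.2·3.5 + 0.8·2.4 = 2.62
II: 0.2·4.0 + 0.8·2.5 = 2.8
III: 0.2·3.4 + 0.8·2.7 = 2.84
IV: 0.2·3.9 + 0.8·2.4 = 2.7
V: 0.2·3.8 + 0.8·2.2 = 2.52
Highest Hurwicz score = 2.84 → III.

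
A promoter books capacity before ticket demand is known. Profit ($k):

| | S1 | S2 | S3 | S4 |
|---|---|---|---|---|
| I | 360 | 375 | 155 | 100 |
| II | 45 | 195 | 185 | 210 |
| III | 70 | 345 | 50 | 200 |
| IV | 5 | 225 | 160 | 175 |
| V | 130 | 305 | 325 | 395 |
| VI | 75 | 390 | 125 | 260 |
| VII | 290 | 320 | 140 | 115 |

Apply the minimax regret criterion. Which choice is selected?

V

Column bests: S1=360, S2=390, S3=325, S4=395.
I regrets: 0, 15, 170, 295 → max 295
II regrets: 315, 195, 140, 185 → max 315
III regrets: 290, 45, 275, 195 → max 290
IV regrets: 355, 165, 165, 220 → max 355
V regrets: 230, 85, 0, 0 → max 230
VI regrets: 285, 0, 200, 135 → max 285
VII regrets: 70, 70, 185, 280 → max 280
Smallest max regret = 230 → V.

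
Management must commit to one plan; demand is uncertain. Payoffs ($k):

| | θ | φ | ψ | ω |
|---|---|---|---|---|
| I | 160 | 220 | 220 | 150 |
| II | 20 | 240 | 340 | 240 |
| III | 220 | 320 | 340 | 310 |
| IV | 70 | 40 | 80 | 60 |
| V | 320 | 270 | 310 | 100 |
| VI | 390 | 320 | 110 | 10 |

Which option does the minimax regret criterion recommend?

III

Column bests: θ=390, φ=320, ψ=340, ω=310.
I regrets: 230, 100, 120, 160 → max 230
II regrets: 370, 80, 0, 70 → max 370
III regrets: 170, 0, 0, 0 → max 170
IV regrets: 320, 280, 260, 250 → max 320
V regrets: 70, 50, 30, 210 → max 210
VI regrets: 0, 0, 230, 300 → max 300
Smallest max regret = 170 → III.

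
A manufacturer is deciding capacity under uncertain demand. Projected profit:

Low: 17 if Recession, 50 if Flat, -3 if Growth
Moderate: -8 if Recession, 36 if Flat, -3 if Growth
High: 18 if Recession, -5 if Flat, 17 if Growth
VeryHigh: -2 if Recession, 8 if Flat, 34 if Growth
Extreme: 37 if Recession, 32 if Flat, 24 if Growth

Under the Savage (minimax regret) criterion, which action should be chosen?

Extreme

Column bests: Recession=37, Flat=50, Growth=34.
Low regrets: 20, 0, 37 → max 37
Moderate regrets: 45, 14, 37 → max 45
High regrets: 19, 55, 17 → max 55
VeryHigh regrets: 39, 42, 0 → max 42
Extreme regrets: 0, 18, 10 → max 18
Smallest max regret = 18 → Extreme.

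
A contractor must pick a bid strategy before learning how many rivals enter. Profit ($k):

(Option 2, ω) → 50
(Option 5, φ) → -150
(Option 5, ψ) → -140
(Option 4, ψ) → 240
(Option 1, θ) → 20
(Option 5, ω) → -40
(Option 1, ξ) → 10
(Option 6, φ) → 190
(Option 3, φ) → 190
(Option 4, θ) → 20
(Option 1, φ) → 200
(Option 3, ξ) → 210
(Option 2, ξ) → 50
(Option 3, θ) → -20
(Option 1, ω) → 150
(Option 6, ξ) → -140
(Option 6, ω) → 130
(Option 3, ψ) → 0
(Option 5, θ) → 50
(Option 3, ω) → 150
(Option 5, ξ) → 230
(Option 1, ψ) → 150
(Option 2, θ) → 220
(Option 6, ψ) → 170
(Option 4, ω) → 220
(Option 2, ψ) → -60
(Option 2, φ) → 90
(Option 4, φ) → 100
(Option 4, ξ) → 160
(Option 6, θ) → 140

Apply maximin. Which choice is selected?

Option 4

Row minima: Option 1=10, Option 2=-60, Option 3=-20, Option 4=20, Option 5=-150, Option 6=-140
Best worst-case = 20 → Option 4.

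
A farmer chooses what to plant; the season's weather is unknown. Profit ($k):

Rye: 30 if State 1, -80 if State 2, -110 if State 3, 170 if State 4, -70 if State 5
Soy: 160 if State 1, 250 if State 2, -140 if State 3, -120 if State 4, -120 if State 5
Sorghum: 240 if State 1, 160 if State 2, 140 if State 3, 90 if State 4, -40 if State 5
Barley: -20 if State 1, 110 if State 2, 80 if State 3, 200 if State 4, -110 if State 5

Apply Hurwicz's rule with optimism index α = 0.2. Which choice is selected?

Sorghum

Rye: 0.2·170 + 0.8·(-110) = -54
Soy: 0.2·250 + 0.8·(-140) = -62
Sorghum: 0.2·240 + 0.8·(-40) = 16
Barley: 0.2·200 + 0.8·(-110) = -48
Highest Hurwicz score = 16 → Sorghum.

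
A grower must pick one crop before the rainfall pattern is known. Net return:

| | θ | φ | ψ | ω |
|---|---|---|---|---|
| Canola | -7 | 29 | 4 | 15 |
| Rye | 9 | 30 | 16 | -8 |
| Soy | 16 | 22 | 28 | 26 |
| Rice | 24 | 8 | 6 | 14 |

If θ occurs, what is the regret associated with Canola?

Best payoff under θ is 24.
Regret = 24 − (-7) = 31.

31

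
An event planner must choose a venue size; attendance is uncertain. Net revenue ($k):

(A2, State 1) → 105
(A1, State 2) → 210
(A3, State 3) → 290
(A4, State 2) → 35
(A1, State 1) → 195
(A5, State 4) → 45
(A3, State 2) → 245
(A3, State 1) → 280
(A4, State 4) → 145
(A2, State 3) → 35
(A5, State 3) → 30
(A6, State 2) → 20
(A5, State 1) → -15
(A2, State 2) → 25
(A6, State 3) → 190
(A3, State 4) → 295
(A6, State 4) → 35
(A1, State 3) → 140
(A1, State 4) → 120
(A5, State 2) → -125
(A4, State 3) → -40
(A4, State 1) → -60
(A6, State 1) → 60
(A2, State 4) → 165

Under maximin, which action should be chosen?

Row minima: A1=120, A2=25, A3=245, A4=-60, A5=-125, A6=20
Best worst-case = 245 → A3.

A3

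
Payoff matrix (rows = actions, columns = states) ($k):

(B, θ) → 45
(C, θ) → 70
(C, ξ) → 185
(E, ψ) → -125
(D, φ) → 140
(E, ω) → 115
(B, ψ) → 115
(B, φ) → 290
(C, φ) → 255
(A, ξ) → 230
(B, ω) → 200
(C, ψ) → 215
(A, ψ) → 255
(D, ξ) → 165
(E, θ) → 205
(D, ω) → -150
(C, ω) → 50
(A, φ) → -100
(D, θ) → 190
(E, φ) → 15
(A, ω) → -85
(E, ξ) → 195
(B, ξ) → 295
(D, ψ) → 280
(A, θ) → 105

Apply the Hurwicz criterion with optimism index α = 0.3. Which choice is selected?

A: 0.3·255 + 0.7·(-100) = 6.5
B: 0.3·295 + 0.7·45 = 120
C: 0.3·255 + 0.7·50 = 111.5
D: 0.3·280 + 0.7·(-150) = -21
E: 0.3·205 + 0.7·(-125) = -26
Highest Hurwicz score = 120 → B.

B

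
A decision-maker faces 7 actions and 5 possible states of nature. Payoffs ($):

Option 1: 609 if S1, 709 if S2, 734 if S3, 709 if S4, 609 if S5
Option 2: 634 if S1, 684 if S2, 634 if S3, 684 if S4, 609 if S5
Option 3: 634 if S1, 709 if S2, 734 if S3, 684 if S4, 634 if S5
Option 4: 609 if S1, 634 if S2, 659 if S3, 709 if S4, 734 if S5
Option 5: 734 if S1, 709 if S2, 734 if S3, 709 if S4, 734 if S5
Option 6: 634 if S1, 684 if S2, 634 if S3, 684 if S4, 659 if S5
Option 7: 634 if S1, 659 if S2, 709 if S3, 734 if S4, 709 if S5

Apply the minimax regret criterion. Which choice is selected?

Option 5

Column bests: S1=734, S2=709, S3=734, S4=734, S5=734.
Option 1 regrets: 125, 0, 0, 25, 125 → max 125
Option 2 regrets: 100, 25, 100, 50, 125 → max 125
Option 3 regrets: 100, 0, 0, 50, 100 → max 100
Option 4 regrets: 125, 75, 75, 25, 0 → max 125
Option 5 regrets: 0, 0, 0, 25, 0 → max 25
Option 6 regrets: 100, 25, 100, 50, 75 → max 100
Option 7 regrets: 100, 50, 25, 0, 25 → max 100
Smallest max regret = 25 → Option 5.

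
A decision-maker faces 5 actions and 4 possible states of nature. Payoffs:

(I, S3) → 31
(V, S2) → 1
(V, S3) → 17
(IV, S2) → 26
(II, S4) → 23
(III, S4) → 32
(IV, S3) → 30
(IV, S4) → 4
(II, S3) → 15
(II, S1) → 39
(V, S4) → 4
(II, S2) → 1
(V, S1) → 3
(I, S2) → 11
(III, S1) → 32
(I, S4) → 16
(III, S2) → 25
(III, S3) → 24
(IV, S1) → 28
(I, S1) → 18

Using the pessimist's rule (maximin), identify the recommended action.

III

Row minima: I=11, II=1, III=24, IV=4, V=1
Best worst-case = 24 → III.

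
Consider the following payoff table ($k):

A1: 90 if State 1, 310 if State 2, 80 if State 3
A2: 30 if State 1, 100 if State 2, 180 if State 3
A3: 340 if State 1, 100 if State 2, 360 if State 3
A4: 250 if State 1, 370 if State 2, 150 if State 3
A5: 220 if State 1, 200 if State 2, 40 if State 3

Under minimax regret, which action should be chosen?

A4

Column bests: State 1=340, State 2=370, State 3=360.
A1 regrets: 250, 60, 280 → max 280
A2 regrets: 310, 270, 180 → max 310
A3 regrets: 0, 270, 0 → max 270
A4 regrets: 90, 0, 210 → max 210
A5 regrets: 120, 170, 320 → max 320
Smallest max regret = 210 → A4.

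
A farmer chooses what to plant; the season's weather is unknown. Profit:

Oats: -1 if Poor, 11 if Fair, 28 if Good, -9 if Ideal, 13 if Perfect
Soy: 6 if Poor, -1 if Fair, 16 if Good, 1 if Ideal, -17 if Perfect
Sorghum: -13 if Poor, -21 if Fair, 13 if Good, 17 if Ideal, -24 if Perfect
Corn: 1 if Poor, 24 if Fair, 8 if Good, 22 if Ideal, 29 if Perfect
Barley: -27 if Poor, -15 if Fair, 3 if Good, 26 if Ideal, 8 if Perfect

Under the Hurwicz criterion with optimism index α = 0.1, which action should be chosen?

Corn

Oats: 0.1·28 + 0.9·(-9) = -5.3
Soy: 0.1·16 + 0.9·(-17) = -13.7
Sorghum: 0.1·17 + 0.9·(-24) = -19.9
Corn: 0.1·29 + 0.9·1 = 3.8
Barley: 0.1·26 + 0.9·(-27) = -21.7
Highest Hurwicz score = 3.8 → Corn.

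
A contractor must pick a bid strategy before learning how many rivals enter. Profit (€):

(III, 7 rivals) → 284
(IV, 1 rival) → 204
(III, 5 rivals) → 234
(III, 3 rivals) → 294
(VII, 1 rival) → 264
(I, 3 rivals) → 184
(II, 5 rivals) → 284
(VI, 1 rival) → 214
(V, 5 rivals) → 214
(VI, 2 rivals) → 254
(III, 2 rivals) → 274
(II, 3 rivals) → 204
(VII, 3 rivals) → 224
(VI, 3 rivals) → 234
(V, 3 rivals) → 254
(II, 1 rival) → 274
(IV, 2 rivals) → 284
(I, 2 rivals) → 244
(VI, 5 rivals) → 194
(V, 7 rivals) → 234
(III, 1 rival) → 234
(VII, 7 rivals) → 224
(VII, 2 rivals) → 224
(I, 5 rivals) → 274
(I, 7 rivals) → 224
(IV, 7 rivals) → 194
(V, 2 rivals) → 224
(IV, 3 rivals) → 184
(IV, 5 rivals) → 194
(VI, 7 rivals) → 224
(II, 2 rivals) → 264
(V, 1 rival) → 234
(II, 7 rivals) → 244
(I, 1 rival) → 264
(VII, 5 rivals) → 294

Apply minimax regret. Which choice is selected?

III

Column bests: 1 rival=274, 2 rivals=284, 3 rivals=294, 5 rivals=294, 7 rivals=284.
I regrets: 10, 40, 110, 20, 60 → max 110
II regrets: 0, 20, 90, 10, 40 → max 90
III regrets: 40, 10, 0, 60, 0 → max 60
IV regrets: 70, 0, 110, 100, 90 → max 110
V regrets: 40, 60, 40, 80, 50 → max 80
VI regrets: 60, 30, 60, 100, 60 → max 100
VII regrets: 10, 60, 70, 0, 60 → max 70
Smallest max regret = 60 → III.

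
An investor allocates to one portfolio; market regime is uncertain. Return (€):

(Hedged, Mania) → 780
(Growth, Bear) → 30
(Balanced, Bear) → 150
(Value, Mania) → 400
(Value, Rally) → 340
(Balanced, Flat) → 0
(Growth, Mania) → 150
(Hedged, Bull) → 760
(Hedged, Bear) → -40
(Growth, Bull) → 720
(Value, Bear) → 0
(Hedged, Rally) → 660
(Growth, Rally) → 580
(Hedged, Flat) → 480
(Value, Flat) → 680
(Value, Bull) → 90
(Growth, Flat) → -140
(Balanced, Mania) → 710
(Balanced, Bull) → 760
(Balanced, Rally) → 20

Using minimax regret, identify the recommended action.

Column bests: Bear=150, Flat=680, Bull=760, Rally=660, Mania=780.
Balanced regrets: 0, 680, 0, 640, 70 → max 680
Growth regrets: 120, 820, 40, 80, 630 → max 820
Value regrets: 150, 0, 670, 320, 380 → max 670
Hedged regrets: 190, 200, 0, 0, 0 → max 200
Smallest max regret = 200 → Hedged.

Hedged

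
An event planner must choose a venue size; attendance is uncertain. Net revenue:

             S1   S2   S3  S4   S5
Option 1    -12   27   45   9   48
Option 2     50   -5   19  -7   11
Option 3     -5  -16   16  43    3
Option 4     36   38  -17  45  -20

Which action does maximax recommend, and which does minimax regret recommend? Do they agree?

Row maxima: Option 1=48, Option 2=50, Option 3=43, Option 4=45
Best best-case = 50 → Option 2.
Column bests: S1=50, S2=38, S3=45, S4=45, S5=48.
Option 1 regrets: 62, 11, 0, 36, 0 → max 62
Option 2 regrets: 0, 43, 26, 52, 37 → max 52
Option 3 regrets: 55, 54, 29, 2, 45 → max 55
Option 4 regrets: 14, 0, 62, 0, 68 → max 68
Smallest max regret = 52 → Option 2.

maximax → Option 2; minimax regret → Option 2 (agree)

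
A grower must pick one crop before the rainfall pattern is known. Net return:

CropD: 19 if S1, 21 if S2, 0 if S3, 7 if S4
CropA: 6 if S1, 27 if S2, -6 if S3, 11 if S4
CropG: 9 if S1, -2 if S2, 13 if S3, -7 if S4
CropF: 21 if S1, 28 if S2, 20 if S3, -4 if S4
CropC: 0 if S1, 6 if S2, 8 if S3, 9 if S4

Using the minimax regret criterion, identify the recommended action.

Column bests: S1=21, S2=28, S3=20, S4=11.
CropD regrets: 2, 7, 20, 4 → max 20
CropA regrets: 15, 1, 26, 0 → max 26
CropG regrets: 12, 30, 7, 18 → max 30
CropF regrets: 0, 0, 0, 15 → max 15
CropC regrets: 21, 22, 12, 2 → max 22
Smallest max regret = 15 → CropF.

CropF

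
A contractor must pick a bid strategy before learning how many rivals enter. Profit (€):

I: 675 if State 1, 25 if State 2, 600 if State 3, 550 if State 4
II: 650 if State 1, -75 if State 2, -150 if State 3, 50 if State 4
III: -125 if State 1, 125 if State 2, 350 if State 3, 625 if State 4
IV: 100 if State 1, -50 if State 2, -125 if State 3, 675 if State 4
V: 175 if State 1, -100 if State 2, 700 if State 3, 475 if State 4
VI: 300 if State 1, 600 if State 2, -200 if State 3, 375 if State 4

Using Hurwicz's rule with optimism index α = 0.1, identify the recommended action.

I: 0.1·675 + 0.9·25 = 90
II: 0.1·650 + 0.9·(-150) = -70
III: 0.1·625 + 0.9·(-125) = -50
IV: 0.1·675 + 0.9·(-125) = -45
V: 0.1·700 + 0.9·(-100) = -20
VI: 0.1·600 + 0.9·(-200) = -120
Highest Hurwicz score = 90 → I.

I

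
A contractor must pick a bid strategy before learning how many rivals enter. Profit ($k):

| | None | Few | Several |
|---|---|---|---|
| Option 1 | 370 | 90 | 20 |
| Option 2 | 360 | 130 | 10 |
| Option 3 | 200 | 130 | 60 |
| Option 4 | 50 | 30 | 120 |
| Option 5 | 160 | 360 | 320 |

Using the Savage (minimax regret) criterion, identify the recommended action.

Column bests: None=370, Few=360, Several=320.
Option 1 regrets: 0, 270, 300 → max 300
Option 2 regrets: 10, 230, 310 → max 310
Option 3 regrets: 170, 230, 260 → max 260
Option 4 regrets: 320, 330, 200 → max 330
Option 5 regrets: 210, 0, 0 → max 210
Smallest max regret = 210 → Option 5.

Option 5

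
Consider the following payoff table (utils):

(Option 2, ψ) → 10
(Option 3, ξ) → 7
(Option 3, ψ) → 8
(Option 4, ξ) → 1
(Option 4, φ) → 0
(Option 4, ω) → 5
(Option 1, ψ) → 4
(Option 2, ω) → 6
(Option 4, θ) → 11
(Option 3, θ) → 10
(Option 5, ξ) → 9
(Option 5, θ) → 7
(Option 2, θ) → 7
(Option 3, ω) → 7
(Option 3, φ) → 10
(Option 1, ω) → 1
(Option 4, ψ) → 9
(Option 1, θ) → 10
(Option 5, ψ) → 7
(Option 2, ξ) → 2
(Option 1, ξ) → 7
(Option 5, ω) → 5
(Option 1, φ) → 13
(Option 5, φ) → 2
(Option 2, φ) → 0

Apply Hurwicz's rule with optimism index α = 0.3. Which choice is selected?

Option 3

Option 1: 0.3·13 + 0.7·1 = 4.6
Option 2: 0.3·10 + 0.7·0 = 3
Option 3: 0.3·10 + 0.7·7 = 7.9
Option 4: 0.3·11 + 0.7·0 = 3.3
Option 5: 0.3·9 + 0.7·2 = 4.1
Highest Hurwicz score = 7.9 → Option 3.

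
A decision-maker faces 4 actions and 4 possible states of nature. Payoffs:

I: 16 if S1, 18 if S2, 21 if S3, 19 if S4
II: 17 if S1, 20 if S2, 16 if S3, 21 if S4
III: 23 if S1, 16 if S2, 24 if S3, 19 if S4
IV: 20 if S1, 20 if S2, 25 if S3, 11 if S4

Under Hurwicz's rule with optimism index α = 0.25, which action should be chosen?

I: 0.25·21 + 0.75·16 = 17.25
II: 0.25·21 + 0.75·16 = 17.25
III: 0.25·24 + 0.75·16 = 18
IV: 0.25·25 + 0.75·11 = 14.5
Highest Hurwicz score = 18 → III.

III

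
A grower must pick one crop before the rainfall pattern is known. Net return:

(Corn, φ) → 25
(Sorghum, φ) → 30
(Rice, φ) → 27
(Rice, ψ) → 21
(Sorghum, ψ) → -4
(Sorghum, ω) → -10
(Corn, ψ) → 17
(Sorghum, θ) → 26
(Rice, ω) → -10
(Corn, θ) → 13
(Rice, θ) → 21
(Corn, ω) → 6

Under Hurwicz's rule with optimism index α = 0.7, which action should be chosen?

Rice: 0.7·27 + 0.3·(-10) = 15.9
Sorghum: 0.7·30 + 0.3·(-10) = 18
Corn: 0.7·25 + 0.3·6 = 19.3
Highest Hurwicz score = 19.3 → Corn.

Corn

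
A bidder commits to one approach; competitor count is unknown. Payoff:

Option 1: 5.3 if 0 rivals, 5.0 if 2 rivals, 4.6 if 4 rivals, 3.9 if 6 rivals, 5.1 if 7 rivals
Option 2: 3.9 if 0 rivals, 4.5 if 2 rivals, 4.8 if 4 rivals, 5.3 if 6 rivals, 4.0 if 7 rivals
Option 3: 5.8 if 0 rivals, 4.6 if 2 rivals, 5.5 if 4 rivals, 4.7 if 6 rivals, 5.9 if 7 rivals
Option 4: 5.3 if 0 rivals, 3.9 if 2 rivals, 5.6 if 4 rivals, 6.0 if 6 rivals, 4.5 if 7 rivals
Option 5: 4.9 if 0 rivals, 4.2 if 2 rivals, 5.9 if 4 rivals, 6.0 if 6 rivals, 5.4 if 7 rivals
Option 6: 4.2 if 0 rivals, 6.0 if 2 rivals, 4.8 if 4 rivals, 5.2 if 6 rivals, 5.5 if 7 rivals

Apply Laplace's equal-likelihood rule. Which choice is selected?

Row averages: Option 1=4.78, Option 2=4.5, Option 3=5.3, Option 4=5.06, Option 5=5.28, Option 6=5.14
Highest average = 5.3 → Option 3.

Option 3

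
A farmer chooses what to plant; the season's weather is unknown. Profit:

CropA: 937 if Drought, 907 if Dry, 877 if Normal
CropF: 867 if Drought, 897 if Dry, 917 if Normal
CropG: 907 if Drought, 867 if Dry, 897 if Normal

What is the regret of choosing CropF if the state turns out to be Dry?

Best payoff under Dry is 907.
Regret = 907 − 897 = 10.

10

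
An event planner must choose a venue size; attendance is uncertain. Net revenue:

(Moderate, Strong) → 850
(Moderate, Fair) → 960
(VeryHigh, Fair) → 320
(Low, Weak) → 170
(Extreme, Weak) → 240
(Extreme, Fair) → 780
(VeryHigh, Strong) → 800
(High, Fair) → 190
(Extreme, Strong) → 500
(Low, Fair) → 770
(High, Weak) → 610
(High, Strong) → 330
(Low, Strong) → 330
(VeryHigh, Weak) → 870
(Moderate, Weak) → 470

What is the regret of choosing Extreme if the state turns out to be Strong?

Best payoff under Strong is 850.
Regret = 850 − 500 = 350.

350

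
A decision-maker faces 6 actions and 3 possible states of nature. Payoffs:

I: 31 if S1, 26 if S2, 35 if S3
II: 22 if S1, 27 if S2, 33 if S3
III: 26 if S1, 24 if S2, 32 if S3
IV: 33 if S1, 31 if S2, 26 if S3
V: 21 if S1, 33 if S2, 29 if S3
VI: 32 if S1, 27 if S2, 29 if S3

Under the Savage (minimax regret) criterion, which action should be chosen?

Column bests: S1=33, S2=33, S3=35.
I regrets: 2, 7, 0 → max 7
II regrets: 11, 6, 2 → max 11
III regrets: 7, 9, 3 → max 9
IV regrets: 0, 2, 9 → max 9
V regrets: 12, 0, 6 → max 12
VI regrets: 1, 6, 6 → max 6
Smallest max regret = 6 → VI.

VI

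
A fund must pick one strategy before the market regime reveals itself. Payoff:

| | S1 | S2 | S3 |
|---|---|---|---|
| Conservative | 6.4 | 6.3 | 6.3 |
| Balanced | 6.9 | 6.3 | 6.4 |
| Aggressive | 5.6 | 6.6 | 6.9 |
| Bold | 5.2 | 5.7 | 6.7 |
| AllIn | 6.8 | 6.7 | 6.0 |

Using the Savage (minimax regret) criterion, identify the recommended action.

Balanced

Column bests: S1=6.9, S2=6.7, S3=6.9.
Conservative regrets: 0.5, 0.4, 0.6 → max 0.6
Balanced regrets: 0.0, 0.4, 0.5 → max 0.5
Aggressive regrets: 1.3, 0.1, 0.0 → max 1.3
Bold regrets: 1.7, 1.0, 0.2 → max 1.7
AllIn regrets: 0.1, 0.0, 0.9 → max 0.9
Smallest max regret = 0.5 → Balanced.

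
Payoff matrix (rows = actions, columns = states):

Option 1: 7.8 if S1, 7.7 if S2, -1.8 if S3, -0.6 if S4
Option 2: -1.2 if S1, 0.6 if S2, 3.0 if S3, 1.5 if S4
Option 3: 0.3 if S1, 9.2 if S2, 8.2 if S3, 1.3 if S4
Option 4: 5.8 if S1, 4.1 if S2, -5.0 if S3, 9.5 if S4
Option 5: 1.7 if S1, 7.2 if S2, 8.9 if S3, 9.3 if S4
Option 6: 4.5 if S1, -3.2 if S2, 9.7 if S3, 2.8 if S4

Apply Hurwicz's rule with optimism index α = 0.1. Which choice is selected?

Option 1: 0.1·7.8 + 0.9·(-1.8) = -0.84
Option 2: 0.1·3.0 + 0.9·(-1.2) = -0.78
Option 3: 0.1·9.2 + 0.9·0.3 = 1.19
Option 4: 0.1·9.5 + 0.9·(-5.0) = -3.55
Option 5: 0.1·9.3 + 0.9·1.7 = 2.46
Option 6: 0.1·9.7 + 0.9·(-3.2) = -1.91
Highest Hurwicz score = 2.46 → Option 5.

Option 5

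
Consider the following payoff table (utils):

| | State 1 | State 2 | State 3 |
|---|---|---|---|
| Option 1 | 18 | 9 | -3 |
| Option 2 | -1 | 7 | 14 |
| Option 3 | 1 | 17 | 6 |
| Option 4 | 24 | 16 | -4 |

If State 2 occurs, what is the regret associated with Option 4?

Best payoff under State 2 is 17.
Regret = 17 − 16 = 1.

1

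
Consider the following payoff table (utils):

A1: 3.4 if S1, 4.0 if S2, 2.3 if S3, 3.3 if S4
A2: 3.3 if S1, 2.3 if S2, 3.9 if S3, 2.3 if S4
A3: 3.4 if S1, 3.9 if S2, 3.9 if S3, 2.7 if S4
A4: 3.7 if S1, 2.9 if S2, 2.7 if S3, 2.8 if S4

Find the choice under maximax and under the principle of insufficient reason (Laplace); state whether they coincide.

maximax → A1; laplace → A3 (disagree)

Row maxima: A1=4.0, A2=3.9, A3=3.9, A4=3.7
Best best-case = 4.0 → A1.
Row averages: A1=3.25, A2=2.95, A3=3.475, A4=3.025
Highest average = 3.475 → A3.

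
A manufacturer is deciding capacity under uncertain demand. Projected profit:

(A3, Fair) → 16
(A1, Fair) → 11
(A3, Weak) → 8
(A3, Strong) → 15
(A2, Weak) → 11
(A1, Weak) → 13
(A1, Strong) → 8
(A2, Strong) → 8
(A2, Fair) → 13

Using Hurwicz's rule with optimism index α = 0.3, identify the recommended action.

A3

A1: 0.3·13 + 0.7·8 = 9.5
A2: 0.3·13 + 0.7·8 = 9.5
A3: 0.3·16 + 0.7·8 = 10.4
Highest Hurwicz score = 10.4 → A3.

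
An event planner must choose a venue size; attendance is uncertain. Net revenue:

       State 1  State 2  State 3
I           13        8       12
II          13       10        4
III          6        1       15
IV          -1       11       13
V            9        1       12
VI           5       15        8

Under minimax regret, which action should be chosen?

I

Column bests: State 1=13, State 2=15, State 3=15.
I regrets: 0, 7, 3 → max 7
II regrets: 0, 5, 11 → max 11
III regrets: 7, 14, 0 → max 14
IV regrets: 14, 4, 2 → max 14
V regrets: 4, 14, 3 → max 14
VI regrets: 8, 0, 7 → max 8
Smallest max regret = 7 → I.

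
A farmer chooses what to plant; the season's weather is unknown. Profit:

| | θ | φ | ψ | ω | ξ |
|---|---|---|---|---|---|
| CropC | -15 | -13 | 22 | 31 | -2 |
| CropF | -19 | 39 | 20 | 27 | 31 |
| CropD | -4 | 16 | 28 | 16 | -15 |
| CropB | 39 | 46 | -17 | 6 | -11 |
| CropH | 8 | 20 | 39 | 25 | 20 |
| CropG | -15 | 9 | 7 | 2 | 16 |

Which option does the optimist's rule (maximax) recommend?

CropB

Row maxima: CropC=31, CropF=39, CropD=28, CropB=46, CropH=39, CropG=16
Best best-case = 46 → CropB.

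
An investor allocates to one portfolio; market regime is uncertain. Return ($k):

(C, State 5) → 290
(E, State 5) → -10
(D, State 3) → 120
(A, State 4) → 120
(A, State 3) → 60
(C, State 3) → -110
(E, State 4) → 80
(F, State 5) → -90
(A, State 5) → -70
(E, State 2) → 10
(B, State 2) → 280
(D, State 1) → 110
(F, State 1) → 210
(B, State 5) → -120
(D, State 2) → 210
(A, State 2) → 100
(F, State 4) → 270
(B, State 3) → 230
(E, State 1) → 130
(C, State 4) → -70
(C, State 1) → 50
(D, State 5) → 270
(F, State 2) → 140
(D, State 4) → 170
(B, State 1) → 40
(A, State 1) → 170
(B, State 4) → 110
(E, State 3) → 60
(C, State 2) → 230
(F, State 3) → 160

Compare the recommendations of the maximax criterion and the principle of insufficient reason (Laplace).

Row maxima: A=170, B=280, C=290, D=270, E=130, F=270
Best best-case = 290 → C.
Row averages: A=76, B=108, C=78, D=176, E=54, F=138
Highest average = 176 → D.

maximax → C; laplace → D (disagree)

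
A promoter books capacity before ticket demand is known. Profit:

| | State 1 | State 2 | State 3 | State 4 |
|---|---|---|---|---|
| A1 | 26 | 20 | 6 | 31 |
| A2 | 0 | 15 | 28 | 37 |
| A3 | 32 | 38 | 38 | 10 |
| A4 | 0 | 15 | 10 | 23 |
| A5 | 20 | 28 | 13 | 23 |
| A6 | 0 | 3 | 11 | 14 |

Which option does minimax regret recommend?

A5

Column bests: State 1=32, State 2=38, State 3=38, State 4=37.
A1 regrets: 6, 18, 32, 6 → max 32
A2 regrets: 32, 23, 10, 0 → max 32
A3 regrets: 0, 0, 0, 27 → max 27
A4 regrets: 32, 23, 28, 14 → max 32
A5 regrets: 12, 10, 25, 14 → max 25
A6 regrets: 32, 35, 27, 23 → max 35
Smallest max regret = 25 → A5.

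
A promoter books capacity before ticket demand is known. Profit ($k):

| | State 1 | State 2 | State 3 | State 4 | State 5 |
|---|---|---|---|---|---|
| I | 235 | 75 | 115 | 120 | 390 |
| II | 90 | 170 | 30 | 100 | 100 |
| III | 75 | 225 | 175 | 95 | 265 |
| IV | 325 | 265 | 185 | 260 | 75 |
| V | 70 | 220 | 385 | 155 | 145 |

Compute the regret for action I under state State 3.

270

Best payoff under State 3 is 385.
Regret = 385 − 115 = 270.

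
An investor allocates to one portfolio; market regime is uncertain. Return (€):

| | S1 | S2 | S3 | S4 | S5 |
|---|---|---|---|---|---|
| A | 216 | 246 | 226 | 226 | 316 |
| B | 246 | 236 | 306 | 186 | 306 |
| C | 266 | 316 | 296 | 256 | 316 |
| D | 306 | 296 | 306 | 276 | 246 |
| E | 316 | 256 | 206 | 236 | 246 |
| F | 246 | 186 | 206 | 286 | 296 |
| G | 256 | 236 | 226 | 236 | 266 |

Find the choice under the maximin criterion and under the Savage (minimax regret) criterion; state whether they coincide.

maximin → C; minimax regret → C (agree)

Row minima: A=216, B=186, C=256, D=246, E=206, F=186, G=226
Best worst-case = 256 → C.
Column bests: S1=316, S2=316, S3=306, S4=286, S5=316.
A regrets: 100, 70, 80, 60, 0 → max 100
B regrets: 70, 80, 0, 100, 10 → max 100
C regrets: 50, 0, 10, 30, 0 → max 50
D regrets: 10, 20, 0, 10, 70 → max 70
E regrets: 0, 60, 100, 50, 70 → max 100
F regrets: 70, 130, 100, 0, 20 → max 130
G regrets: 60, 80, 80, 50, 50 → max 80
Smallest max regret = 50 → C.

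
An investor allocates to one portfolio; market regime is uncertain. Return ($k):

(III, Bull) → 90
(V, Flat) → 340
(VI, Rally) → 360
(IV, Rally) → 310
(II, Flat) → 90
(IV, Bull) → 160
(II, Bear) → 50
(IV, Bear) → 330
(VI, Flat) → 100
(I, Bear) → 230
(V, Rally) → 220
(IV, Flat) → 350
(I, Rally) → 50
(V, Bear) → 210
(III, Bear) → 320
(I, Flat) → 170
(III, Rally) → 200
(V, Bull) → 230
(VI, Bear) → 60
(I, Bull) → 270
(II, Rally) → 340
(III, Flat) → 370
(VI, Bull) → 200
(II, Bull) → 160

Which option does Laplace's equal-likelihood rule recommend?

Row averages: I=180, II=160, III=245, IV=287.5, V=250, VI=180
Highest average = 287.5 → IV.

IV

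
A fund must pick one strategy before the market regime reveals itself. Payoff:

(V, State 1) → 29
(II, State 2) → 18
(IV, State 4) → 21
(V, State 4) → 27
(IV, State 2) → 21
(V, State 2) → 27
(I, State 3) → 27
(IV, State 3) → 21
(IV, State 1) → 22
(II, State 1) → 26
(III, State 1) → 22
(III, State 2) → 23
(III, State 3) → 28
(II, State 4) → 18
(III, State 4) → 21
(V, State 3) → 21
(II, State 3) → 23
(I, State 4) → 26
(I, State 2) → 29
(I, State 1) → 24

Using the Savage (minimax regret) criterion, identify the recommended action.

Column bests: State 1=29, State 2=29, State 3=28, State 4=27.
I regrets: 5, 0, 1, 1 → max 5
II regrets: 3, 11, 5, 9 → max 11
III regrets: 7, 6, 0, 6 → max 7
IV regrets: 7, 8, 7, 6 → max 8
V regrets: 0, 2, 7, 0 → max 7
Smallest max regret = 5 → I.

I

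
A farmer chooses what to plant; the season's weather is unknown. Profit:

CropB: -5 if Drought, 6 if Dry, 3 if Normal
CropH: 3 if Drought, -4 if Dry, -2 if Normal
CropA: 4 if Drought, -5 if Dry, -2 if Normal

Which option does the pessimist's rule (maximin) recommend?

Row minima: CropB=-5, CropH=-4, CropA=-5
Best worst-case = -4 → CropH.

CropH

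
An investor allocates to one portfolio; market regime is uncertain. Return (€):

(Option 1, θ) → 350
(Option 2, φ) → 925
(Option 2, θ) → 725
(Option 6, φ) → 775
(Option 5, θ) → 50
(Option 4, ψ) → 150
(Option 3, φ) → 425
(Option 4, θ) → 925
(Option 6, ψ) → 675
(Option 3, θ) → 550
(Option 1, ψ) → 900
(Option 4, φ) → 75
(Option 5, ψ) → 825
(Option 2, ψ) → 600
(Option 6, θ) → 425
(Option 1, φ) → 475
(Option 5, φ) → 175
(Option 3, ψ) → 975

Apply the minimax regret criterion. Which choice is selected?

Option 2

Column bests: θ=925, φ=925, ψ=975.
Option 1 regrets: 575, 450, 75 → max 575
Option 2 regrets: 200, 0, 375 → max 375
Option 3 regrets: 375, 500, 0 → max 500
Option 4 regrets: 0, 850, 825 → max 850
Option 5 regrets: 875, 750, 150 → max 875
Option 6 regrets: 500, 150, 300 → max 500
Smallest max regret = 375 → Option 2.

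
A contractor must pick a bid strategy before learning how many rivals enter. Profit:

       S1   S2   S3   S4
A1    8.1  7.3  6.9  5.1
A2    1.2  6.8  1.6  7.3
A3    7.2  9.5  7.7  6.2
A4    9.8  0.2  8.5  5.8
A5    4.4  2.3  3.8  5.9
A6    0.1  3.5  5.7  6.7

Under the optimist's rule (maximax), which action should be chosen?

Row maxima: A1=8.1, A2=7.3, A3=9.5, A4=9.8, A5=5.9, A6=6.7
Best best-case = 9.8 → A4.

A4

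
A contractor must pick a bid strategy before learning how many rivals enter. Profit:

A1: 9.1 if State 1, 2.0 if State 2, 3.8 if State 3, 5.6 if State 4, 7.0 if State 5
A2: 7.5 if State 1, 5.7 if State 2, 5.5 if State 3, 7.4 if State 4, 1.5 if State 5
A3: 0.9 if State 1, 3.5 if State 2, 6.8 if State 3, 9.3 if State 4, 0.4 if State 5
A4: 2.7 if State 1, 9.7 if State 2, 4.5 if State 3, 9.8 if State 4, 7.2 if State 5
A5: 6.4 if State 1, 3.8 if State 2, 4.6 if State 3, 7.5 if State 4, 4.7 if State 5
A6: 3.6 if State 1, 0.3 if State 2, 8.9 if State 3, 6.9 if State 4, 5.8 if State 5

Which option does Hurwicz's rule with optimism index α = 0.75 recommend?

A4

A1: 0.75·9.1 + 0.25·2.0 = 7.325
A2: 0.75·7.5 + 0.25·1.5 = 6
A3: 0.75·9.3 + 0.25·0.4 = 7.075
A4: 0.75·9.8 + 0.25·2.7 = 8.025
A5: 0.75·7.5 + 0.25·3.8 = 6.575
A6: 0.75·8.9 + 0.25·0.3 = 6.75
Highest Hurwicz score = 8.025 → A4.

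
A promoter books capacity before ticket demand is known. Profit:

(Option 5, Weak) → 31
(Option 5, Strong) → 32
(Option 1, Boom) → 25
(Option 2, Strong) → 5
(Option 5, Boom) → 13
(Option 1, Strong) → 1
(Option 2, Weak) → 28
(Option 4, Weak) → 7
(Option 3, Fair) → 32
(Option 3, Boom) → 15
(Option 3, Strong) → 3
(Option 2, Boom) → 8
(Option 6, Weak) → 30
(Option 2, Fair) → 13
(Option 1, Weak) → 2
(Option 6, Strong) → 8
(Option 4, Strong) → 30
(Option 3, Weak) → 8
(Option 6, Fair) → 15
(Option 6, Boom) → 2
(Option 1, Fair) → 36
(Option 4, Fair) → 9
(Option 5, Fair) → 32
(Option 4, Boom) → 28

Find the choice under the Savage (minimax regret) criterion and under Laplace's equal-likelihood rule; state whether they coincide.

Column bests: Weak=31, Fair=36, Strong=32, Boom=28.
Option 1 regrets: 29, 0, 31, 3 → max 31
Option 2 regrets: 3, 23, 27, 20 → max 27
Option 3 regrets: 23, 4, 29, 13 → max 29
Option 4 regrets: 24, 27, 2, 0 → max 27
Option 5 regrets: 0, 4, 0, 15 → max 15
Option 6 regrets: 1, 21, 24, 26 → max 26
Smallest max regret = 15 → Option 5.
Row averages: Option 1=16, Option 2=13.5, Option 3=14.5, Option 4=18.5, Option 5=27, Option 6=13.75
Highest average = 27 → Option 5.

minimax regret → Option 5; laplace → Option 5 (agree)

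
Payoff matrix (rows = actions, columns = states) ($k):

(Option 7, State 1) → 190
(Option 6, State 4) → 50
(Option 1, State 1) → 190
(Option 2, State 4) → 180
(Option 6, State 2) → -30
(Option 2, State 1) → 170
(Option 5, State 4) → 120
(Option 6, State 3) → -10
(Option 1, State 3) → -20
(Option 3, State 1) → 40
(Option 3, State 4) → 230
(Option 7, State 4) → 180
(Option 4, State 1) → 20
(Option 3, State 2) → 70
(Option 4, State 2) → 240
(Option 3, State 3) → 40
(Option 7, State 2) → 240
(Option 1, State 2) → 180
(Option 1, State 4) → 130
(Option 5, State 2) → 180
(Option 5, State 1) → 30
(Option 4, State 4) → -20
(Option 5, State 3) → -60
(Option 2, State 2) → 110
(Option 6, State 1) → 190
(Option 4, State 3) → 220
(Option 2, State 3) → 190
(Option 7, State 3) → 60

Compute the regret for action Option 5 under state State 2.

Best payoff under State 2 is 240.
Regret = 240 − 180 = 60.

60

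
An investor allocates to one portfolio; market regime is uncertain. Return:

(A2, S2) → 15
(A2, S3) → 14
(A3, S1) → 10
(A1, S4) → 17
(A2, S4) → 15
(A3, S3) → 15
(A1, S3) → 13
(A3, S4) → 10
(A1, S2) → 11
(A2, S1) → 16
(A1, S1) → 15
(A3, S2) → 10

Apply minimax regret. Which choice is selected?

Column bests: S1=16, S2=15, S3=15, S4=17.
A1 regrets: 1, 4, 2, 0 → max 4
A2 regrets: 0, 0, 1, 2 → max 2
A3 regrets: 6, 5, 0, 7 → max 7
Smallest max regret = 2 → A2.

A2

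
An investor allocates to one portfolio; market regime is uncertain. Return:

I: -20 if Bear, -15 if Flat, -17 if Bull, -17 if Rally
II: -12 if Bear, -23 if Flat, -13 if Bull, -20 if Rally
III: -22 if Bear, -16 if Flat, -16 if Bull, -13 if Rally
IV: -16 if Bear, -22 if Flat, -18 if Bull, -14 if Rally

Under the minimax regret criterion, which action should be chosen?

IV

Column bests: Bear=-12, Flat=-15, Bull=-13, Rally=-13.
I regrets: 8, 0, 4, 4 → max 8
II regrets: 0, 8, 0, 7 → max 8
III regrets: 10, 1, 3, 0 → max 10
IV regrets: 4, 7, 5, 1 → max 7
Smallest max regret = 7 → IV.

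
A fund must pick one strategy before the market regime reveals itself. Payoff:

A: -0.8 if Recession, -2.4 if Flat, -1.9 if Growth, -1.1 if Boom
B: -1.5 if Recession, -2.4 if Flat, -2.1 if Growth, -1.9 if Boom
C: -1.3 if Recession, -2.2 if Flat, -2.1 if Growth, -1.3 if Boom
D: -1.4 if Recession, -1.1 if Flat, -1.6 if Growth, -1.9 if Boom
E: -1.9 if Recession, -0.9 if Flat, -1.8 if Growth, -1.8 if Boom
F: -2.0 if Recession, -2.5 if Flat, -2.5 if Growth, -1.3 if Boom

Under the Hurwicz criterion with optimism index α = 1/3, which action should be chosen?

E

A: 1/3·(-0.8) + 2/3·(-2.4) = -28/15
B: 1/3·(-1.5) + 2/3·(-2.4) = -2.1
C: 1/3·(-1.3) + 2/3·(-2.2) = -1.9
D: 1/3·(-1.1) + 2/3·(-1.9) = -49/30
E: 1/3·(-0.9) + 2/3·(-1.9) = -47/30
F: 1/3·(-1.3) + 2/3·(-2.5) = -2.1
Highest Hurwicz score = -47/30 → E.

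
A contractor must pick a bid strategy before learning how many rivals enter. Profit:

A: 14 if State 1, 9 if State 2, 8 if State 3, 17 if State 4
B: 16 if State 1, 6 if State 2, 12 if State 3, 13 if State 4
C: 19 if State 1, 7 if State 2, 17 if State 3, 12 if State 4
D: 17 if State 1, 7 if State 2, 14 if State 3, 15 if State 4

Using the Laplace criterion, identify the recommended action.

Row averages: A=12, B=11.75, C=13.75, D=13.25
Highest average = 13.75 → C.

C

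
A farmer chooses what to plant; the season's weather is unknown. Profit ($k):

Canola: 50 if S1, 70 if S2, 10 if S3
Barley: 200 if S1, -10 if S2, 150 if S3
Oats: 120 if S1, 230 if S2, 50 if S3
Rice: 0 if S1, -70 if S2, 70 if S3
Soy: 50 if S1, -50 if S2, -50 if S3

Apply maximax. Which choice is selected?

Oats

Row maxima: Canola=70, Barley=200, Oats=230, Rice=70, Soy=50
Best best-case = 230 → Oats.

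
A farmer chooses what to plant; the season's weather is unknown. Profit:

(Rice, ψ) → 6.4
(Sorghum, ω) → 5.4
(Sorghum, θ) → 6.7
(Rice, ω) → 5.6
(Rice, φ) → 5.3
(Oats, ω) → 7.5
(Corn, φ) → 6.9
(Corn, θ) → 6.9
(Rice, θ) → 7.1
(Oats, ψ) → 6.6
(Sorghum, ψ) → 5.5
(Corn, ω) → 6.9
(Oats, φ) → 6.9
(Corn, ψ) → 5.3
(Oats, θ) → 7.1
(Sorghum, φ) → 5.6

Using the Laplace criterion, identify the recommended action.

Row averages: Corn=6.5, Rice=6.1, Sorghum=5.8, Oats=7.025
Highest average = 7.025 → Oats.

Oats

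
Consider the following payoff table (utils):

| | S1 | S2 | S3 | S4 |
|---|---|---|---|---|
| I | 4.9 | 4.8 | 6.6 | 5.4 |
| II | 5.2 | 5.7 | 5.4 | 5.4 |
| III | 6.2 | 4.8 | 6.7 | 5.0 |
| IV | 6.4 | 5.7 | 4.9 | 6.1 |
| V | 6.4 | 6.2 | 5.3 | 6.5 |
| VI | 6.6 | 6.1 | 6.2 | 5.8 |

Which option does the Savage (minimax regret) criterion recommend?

Column bests: S1=6.6, S2=6.2, S3=6.7, S4=6.5.
I regrets: 1.7, 1.4, 0.1, 1.1 → max 1.7
II regrets: 1.4, 0.5, 1.3, 1.1 → max 1.4
III regrets: 0.4, 1.4, 0.0, 1.5 → max 1.5
IV regrets: 0.2, 0.5, 1.8, 0.4 → max 1.8
V regrets: 0.2, 0.0, 1.4, 0.0 → max 1.4
VI regrets: 0.0, 0.1, 0.5, 0.7 → max 0.7
Smallest max regret = 0.7 → VI.

VI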